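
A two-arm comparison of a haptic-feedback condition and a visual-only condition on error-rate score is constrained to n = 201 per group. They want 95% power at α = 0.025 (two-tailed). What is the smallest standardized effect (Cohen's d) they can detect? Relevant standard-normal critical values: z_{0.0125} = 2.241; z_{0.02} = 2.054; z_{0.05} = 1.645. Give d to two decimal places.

d_min ≈ 0.39

For two independent groups of n = 201 each: d_min = (z_{α/2} + z_β)·√(2/n).
z-sum = 2.241 + 1.645 = 3.886.
d_min = 3.886 × √(2/201) = 3.886 × 0.0998 = 0.388.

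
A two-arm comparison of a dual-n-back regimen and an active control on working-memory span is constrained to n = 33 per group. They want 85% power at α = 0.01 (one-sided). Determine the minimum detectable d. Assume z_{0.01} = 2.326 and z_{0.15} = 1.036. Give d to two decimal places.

d_min ≈ 0.83

For two independent groups of n = 33 each: d_min = (z_{α} + z_β)·√(2/n).
z-sum = 2.326 + 1.036 = 3.362.
d_min = 3.362 × √(2/33) = 3.362 × 0.2462 = 0.828.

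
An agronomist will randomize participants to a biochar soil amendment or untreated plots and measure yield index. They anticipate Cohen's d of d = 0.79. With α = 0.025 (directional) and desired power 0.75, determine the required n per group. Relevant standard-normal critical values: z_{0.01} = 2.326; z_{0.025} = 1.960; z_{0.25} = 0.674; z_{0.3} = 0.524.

For two independent groups with equal n: n = 2·((z_{α} + z_β) / d)².
z_{α} + z_β = 1.960 + 0.674 = 2.634.
n = 2 × (2.634 / 0.79)² = 2 × 3.334² = 2 × 11.12 = 22.2.
Round up to the next whole participant.

n = 23 per group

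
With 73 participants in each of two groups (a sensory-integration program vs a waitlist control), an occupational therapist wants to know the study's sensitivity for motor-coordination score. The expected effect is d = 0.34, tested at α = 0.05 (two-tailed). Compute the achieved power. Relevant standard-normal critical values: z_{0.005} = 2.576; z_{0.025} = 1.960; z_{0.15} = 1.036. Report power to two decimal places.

power ≈ 0.54

For two equal groups, power = Φ(d·√(n/2) − z_{α/2}).
d·√(n/2) = 0.34 × √(73/2) = 0.34 × 6.042 = 2.054.
z_β = 2.054 − 1.960 = 0.094.
Power = Φ(0.094) = 0.537.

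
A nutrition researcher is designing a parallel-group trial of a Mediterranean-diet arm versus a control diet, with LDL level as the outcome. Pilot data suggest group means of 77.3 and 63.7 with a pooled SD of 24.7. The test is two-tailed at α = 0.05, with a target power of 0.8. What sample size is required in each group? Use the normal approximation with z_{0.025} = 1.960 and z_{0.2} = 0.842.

n = 52 per group

Cohen's d = |M₁ − M₂| / SD_pooled = |77.3 − 63.7| / 24.7 = 13.6 / 24.7 = 0.551.
For two independent groups with equal n: n = 2·((z_{α/2} + z_β) / d)².
z_{α/2} + z_β = 1.960 + 0.842 = 2.802.
n = 2 × (2.802 / 0.551)² = 2 × 5.085² = 2 × 25.86 = 51.7.
Round up to the next whole participant.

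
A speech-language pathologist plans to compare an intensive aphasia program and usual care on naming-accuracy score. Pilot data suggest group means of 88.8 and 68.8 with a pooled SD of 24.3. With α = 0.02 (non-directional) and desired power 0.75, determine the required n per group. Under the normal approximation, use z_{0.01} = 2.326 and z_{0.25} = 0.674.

Cohen's d = |M₁ − M₂| / SD_pooled = |88.8 − 68.8| / 24.3 = 20.0 / 24.3 = 0.823.
For two independent groups with equal n: n = 2·((z_{α/2} + z_β) / d)².
z_{α/2} + z_β = 2.326 + 0.674 = 3.000.
n = 2 × (3.000 / 0.823)² = 2 × 3.645² = 2 × 13.29 = 26.6.
Round up to the next whole participant.

n = 27 per group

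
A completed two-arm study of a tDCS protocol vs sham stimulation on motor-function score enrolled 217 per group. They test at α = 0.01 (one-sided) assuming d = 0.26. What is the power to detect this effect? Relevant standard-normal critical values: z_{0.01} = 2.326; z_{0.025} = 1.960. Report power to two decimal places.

power ≈ 0.65

For two equal groups, power = Φ(d·√(n/2) − z_{α}).
d·√(n/2) = 0.26 × √(217/2) = 0.26 × 10.416 = 2.708.
z_β = 2.708 − 2.326 = 0.382.
Power = Φ(0.382) = 0.649.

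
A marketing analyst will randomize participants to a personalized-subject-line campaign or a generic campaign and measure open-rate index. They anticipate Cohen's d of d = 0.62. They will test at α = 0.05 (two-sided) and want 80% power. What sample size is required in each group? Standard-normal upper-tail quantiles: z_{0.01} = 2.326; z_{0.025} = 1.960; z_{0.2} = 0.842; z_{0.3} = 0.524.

n = 41 per group

For two independent groups with equal n: n = 2·((z_{α/2} + z_β) / d)².
z_{α/2} + z_β = 1.960 + 0.842 = 2.802.
n = 2 × (2.802 / 0.62)² = 2 × 4.519² = 2 × 20.42 = 40.8.
Round up to the next whole participant.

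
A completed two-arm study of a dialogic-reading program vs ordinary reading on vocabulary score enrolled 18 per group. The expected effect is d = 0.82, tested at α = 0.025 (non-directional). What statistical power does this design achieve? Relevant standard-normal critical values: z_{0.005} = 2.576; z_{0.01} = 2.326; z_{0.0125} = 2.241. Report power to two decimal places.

power ≈ 0.59

For two equal groups, power = Φ(d·√(n/2) − z_{α/2}).
d·√(n/2) = 0.82 × √(18/2) = 0.82 × 3.000 = 2.460.
z_β = 2.460 − 2.241 = 0.219.
Power = Φ(0.219) = 0.587.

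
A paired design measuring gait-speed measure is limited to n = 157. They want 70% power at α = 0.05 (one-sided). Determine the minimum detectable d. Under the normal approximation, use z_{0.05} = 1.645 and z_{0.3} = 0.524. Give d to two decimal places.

For a single sample (or paired design) of n = 157: d_min = (z_{α} + z_β)/√n.
z-sum = 1.645 + 0.524 = 2.169.
d_min = 2.169 / √157 = 2.169 / 12.530 = 0.173.

d_min ≈ 0.17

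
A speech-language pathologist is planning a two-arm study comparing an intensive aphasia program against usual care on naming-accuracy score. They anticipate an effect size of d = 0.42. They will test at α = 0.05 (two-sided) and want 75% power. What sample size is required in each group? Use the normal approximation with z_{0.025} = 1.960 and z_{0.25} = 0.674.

For two independent groups with equal n: n = 2·((z_{α/2} + z_β) / d)².
z_{α/2} + z_β = 1.960 + 0.674 = 2.634.
n = 2 × (2.634 / 0.42)² = 2 × 6.271² = 2 × 39.33 = 78.7.
Round up to the next whole participant.

n = 79 per group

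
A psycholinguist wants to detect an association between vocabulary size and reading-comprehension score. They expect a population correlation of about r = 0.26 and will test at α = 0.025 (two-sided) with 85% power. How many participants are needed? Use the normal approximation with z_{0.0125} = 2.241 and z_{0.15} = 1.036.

Fisher's z: C = ½·ln((1+r)/(1−r)) = ½·ln(1.7027) = 0.2661.
n = ((z_{α/2} + z_β)/C)² + 3.
(2.241 + 1.036) / 0.2661 = 3.277 / 0.2661 = 12.315.
n = 12.315² + 3 = 151.66 + 3 = 154.7.
Round up.

n = 155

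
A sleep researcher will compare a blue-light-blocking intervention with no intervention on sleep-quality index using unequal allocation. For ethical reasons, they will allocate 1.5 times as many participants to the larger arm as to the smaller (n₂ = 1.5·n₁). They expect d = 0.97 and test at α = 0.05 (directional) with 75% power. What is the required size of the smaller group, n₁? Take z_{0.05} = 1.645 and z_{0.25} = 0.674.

With allocation ratio k = n₂/n₁ = 1.5, Var(x̄₁−x̄₂) = σ²(1/n₁ + 1/(k·n₁)) = σ²·(k+1)/(k·n₁).
So n₁ = (1 + 1/k)·((z_{α} + z_β)/d)² = 1.667 × (2.319/0.97)².
n₁ = 1.667 × 5.72 = 9.5.
Round up: n₁ = 10, giving n₂ = 1.5 × 10 = 15.

n₁ = 10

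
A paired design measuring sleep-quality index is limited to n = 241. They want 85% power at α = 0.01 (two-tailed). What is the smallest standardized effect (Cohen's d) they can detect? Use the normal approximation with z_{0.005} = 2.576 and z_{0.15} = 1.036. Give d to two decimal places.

For a single sample (or paired design) of n = 241: d_min = (z_{α/2} + z_β)/√n.
z-sum = 2.576 + 1.036 = 3.612.
d_min = 3.612 / √241 = 3.612 / 15.524 = 0.233.

d_min ≈ 0.23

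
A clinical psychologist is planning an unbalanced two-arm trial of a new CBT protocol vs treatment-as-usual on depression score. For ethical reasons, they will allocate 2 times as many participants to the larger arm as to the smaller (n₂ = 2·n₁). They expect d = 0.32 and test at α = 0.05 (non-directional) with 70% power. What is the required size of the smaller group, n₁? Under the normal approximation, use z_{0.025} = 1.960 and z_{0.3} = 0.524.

With allocation ratio k = n₂/n₁ = 2, Var(x̄₁−x̄₂) = σ²(1/n₁ + 1/(k·n₁)) = σ²·(k+1)/(k·n₁).
So n₁ = (1 + 1/k)·((z_{α/2} + z_β)/d)² = 1.500 × (2.484/0.32)².
n₁ = 1.500 × 60.26 = 90.4.
Round up: n₁ = 91, giving n₂ = 2 × 91 = 182.

n₁ = 91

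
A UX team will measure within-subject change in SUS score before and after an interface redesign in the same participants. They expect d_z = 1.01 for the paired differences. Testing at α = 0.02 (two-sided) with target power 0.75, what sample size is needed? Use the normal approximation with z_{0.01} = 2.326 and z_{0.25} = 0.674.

For a paired (one-sample on differences) test: n = ((z_{α/2} + z_β) / d)².
z_{α/2} + z_β = 2.326 + 0.674 = 3.000.
n = (3.000 / 1.01)² = 2.970² = 8.82.
Round up.

n = 9 pairs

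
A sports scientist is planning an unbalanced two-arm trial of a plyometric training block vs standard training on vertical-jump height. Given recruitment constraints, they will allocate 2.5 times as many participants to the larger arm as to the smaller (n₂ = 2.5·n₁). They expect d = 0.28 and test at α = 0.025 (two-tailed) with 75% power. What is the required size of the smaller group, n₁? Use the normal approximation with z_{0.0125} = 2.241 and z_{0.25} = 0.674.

With allocation ratio k = n₂/n₁ = 2.5, Var(x̄₁−x̄₂) = σ²(1/n₁ + 1/(k·n₁)) = σ²·(k+1)/(k·n₁).
So n₁ = (1 + 1/k)·((z_{α/2} + z_β)/d)² = 1.400 × (2.915/0.28)².
n₁ = 1.400 × 108.38 = 151.7.
Round up: n₁ = 152, giving n₂ = 2.5 × 152 = 380.

n₁ = 152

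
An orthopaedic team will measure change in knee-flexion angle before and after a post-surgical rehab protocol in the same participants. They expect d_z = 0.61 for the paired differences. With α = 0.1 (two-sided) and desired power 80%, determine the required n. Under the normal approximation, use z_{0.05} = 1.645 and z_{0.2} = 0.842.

For a paired (one-sample on differences) test: n = ((z_{α/2} + z_β) / d)².
z_{α/2} + z_β = 1.645 + 0.842 = 2.487.
n = (2.487 / 0.61)² = 4.077² = 16.62.
Round up.

n = 17 pairs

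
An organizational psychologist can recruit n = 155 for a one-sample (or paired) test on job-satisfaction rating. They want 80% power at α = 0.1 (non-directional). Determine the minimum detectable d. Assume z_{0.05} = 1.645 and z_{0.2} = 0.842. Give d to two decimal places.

For a single sample (or paired design) of n = 155: d_min = (z_{α/2} + z_β)/√n.
z-sum = 1.645 + 0.842 = 2.487.
d_min = 2.487 / √155 = 2.487 / 12.450 = 0.200.

d_min ≈ 0.20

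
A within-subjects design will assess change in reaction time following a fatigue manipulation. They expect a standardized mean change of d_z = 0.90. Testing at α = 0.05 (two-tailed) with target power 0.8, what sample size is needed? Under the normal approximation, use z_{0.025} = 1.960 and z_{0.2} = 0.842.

n = 10 pairs

For a paired (one-sample on differences) test: n = ((z_{α/2} + z_β) / d)².
z_{α/2} + z_β = 1.960 + 0.842 = 2.802.
n = (2.802 / 0.90)² = 3.113² = 9.69.
Round up.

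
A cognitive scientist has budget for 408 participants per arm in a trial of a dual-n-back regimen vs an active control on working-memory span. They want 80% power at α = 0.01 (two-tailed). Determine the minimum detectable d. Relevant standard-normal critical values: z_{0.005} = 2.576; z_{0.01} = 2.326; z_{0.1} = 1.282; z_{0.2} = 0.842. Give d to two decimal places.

d_min ≈ 0.24

For two independent groups of n = 408 each: d_min = (z_{α/2} + z_β)·√(2/n).
z-sum = 2.576 + 0.842 = 3.418.
d_min = 3.418 × √(2/408) = 3.418 × 0.0700 = 0.239.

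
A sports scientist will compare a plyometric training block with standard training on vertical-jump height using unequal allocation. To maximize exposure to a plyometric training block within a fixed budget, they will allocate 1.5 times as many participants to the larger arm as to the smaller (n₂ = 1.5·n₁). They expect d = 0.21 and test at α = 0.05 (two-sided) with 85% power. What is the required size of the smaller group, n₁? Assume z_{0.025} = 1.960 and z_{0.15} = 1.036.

With allocation ratio k = n₂/n₁ = 1.5, Var(x̄₁−x̄₂) = σ²(1/n₁ + 1/(k·n₁)) = σ²·(k+1)/(k·n₁).
So n₁ = (1 + 1/k)·((z_{α/2} + z_β)/d)² = 1.667 × (2.996/0.21)².
n₁ = 1.667 × 203.54 = 339.2.
Round up: n₁ = 340, giving n₂ = 1.5 × 340 = 510.

n₁ = 340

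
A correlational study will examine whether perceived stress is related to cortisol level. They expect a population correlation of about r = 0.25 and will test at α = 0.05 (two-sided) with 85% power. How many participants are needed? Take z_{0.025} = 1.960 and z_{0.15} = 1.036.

Fisher's z: C = ½·ln((1+r)/(1−r)) = ½·ln(1.6667) = 0.2554.
n = ((z_{α/2} + z_β)/C)² + 3.
(1.960 + 1.036) / 0.2554 = 2.996 / 0.2554 = 11.731.
n = 11.731² + 3 = 137.61 + 3 = 140.6.
Round up.

n = 141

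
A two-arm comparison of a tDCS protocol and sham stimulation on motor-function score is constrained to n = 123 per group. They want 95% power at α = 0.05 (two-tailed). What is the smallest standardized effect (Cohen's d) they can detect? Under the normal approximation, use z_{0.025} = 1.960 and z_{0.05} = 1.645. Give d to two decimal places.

For two independent groups of n = 123 each: d_min = (z_{α/2} + z_β)·√(2/n).
z-sum = 1.960 + 1.645 = 3.605.
d_min = 3.605 × √(2/123) = 3.605 × 0.1275 = 0.460.

d_min ≈ 0.46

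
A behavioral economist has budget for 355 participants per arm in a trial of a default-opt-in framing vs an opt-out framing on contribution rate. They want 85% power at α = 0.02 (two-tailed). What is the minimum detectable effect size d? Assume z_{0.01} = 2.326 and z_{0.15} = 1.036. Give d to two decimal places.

For two independent groups of n = 355 each: d_min = (z_{α/2} + z_β)·√(2/n).
z-sum = 2.326 + 1.036 = 3.362.
d_min = 3.362 × √(2/355) = 3.362 × 0.0751 = 0.252.

d_min ≈ 0.25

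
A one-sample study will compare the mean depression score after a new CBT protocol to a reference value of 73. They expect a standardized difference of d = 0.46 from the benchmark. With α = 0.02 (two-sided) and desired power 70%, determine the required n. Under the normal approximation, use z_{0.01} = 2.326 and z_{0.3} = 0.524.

n = 39

For a one-sample test: n = ((z_{α/2} + z_β) / d)².
z_{α/2} + z_β = 2.326 + 0.524 = 2.850.
n = (2.850 / 0.46)² = 6.196² = 38.39.
Round up.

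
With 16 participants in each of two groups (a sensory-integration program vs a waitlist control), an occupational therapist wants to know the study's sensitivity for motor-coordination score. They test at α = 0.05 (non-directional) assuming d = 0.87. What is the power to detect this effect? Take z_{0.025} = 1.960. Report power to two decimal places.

power ≈ 0.69

For two equal groups, power = Φ(d·√(n/2) − z_{α/2}).
d·√(n/2) = 0.87 × √(16/2) = 0.87 × 2.828 = 2.461.
z_β = 2.461 − 1.960 = 0.501.
Power = Φ(0.501) = 0.692.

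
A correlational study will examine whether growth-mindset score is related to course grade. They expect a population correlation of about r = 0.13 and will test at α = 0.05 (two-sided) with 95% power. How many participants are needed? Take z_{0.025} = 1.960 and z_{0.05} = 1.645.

n = 764

Fisher's z: C = ½·ln((1+r)/(1−r)) = ½·ln(1.2989) = 0.1307.
n = ((z_{α/2} + z_β)/C)² + 3.
(1.960 + 1.645) / 0.1307 = 3.605 / 0.1307 = 27.582.
n = 27.582² + 3 = 760.78 + 3 = 763.8.
Round up.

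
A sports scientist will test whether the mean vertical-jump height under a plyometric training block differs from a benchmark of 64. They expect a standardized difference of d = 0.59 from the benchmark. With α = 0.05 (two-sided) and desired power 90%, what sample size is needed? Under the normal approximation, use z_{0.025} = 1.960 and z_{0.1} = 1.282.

n = 31

For a one-sample test: n = ((z_{α/2} + z_β) / d)².
z_{α/2} + z_β = 1.960 + 1.282 = 3.242.
n = (3.242 / 0.59)² = 5.495² = 30.19.
Round up.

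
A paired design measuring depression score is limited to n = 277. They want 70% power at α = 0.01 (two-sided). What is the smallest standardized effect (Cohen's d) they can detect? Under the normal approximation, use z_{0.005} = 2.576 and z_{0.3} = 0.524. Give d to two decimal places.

For a single sample (or paired design) of n = 277: d_min = (z_{α/2} + z_β)/√n.
z-sum = 2.576 + 0.524 = 3.100.
d_min = 3.100 / √277 = 3.100 / 16.643 = 0.186.

d_min ≈ 0.19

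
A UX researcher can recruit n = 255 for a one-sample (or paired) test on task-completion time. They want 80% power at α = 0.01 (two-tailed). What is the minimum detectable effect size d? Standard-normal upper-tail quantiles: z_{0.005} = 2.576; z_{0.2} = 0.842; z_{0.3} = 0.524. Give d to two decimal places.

d_min ≈ 0.21

For a single sample (or paired design) of n = 255: d_min = (z_{α/2} + z_β)/√n.
z-sum = 2.576 + 0.842 = 3.418.
d_min = 3.418 / √255 = 3.418 / 15.969 = 0.214.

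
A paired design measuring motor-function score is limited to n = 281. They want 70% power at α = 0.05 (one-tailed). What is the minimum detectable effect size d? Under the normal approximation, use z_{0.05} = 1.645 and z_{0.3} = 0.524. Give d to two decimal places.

For a single sample (or paired design) of n = 281: d_min = (z_{α} + z_β)/√n.
z-sum = 1.645 + 0.524 = 2.169.
d_min = 2.169 / √281 = 2.169 / 16.763 = 0.129.

d_min ≈ 0.13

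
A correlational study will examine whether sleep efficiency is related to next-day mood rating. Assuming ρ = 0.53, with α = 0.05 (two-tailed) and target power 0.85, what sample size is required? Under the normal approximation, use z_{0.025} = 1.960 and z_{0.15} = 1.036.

Fisher's z: C = ½·ln((1+r)/(1−r)) = ½·ln(3.2553) = 0.5901.
n = ((z_{α/2} + z_β)/C)² + 3.
(1.960 + 1.036) / 0.5901 = 2.996 / 0.5901 = 5.077.
n = 5.077² + 3 = 25.78 + 3 = 28.8.
Round up.

n = 29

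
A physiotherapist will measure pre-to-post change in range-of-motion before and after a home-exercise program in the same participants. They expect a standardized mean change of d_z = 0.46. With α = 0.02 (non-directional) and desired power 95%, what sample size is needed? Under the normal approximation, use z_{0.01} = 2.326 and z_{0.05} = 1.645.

For a paired (one-sample on differences) test: n = ((z_{α/2} + z_β) / d)².
z_{α/2} + z_β = 2.326 + 1.645 = 3.971.
n = (3.971 / 0.46)² = 8.633² = 74.52.
Round up.

n = 75 pairs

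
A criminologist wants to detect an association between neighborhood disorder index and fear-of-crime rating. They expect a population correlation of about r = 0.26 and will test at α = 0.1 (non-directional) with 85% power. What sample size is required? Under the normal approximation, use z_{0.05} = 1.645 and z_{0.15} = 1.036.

n = 105

Fisher's z: C = ½·ln((1+r)/(1−r)) = ½·ln(1.7027) = 0.2661.
n = ((z_{α/2} + z_β)/C)² + 3.
(1.645 + 1.036) / 0.2661 = 2.681 / 0.2661 = 10.075.
n = 10.075² + 3 = 101.51 + 3 = 104.5.
Round up.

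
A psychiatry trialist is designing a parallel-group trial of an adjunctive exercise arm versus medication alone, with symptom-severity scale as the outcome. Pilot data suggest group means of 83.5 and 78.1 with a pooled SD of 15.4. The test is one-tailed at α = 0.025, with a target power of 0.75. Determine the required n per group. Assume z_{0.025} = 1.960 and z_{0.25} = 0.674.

n = 113 per group

Cohen's d = |M₁ − M₂| / SD_pooled = |83.5 − 78.1| / 15.4 = 5.4 / 15.4 = 0.351.
For two independent groups with equal n: n = 2·((z_{α} + z_β) / d)².
z_{α} + z_β = 1.960 + 0.674 = 2.634.
n = 2 × (2.634 / 0.351)² = 2 × 7.504² = 2 × 56.31 = 112.6.
Round up to the next whole participant.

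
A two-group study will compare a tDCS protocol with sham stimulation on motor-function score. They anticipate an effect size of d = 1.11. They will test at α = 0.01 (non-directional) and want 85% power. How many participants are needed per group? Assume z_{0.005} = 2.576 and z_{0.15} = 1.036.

n = 22 per group

For two independent groups with equal n: n = 2·((z_{α/2} + z_β) / d)².
z_{α/2} + z_β = 2.576 + 1.036 = 3.612.
n = 2 × (3.612 / 1.11)² = 2 × 3.254² = 2 × 10.59 = 21.2.
Round up to the next whole participant.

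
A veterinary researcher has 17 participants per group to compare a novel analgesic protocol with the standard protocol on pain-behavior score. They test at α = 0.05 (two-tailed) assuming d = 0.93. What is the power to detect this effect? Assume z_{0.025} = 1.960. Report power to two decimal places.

power ≈ 0.77

For two equal groups, power = Φ(d·√(n/2) − z_{α/2}).
d·√(n/2) = 0.93 × √(17/2) = 0.93 × 2.915 = 2.711.
z_β = 2.711 − 1.960 = 0.751.
Power = Φ(0.751) = 0.774.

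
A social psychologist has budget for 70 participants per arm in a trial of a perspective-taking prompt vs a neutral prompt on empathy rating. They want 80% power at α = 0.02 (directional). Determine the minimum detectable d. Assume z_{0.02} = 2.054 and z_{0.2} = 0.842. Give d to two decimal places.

d_min ≈ 0.49

For two independent groups of n = 70 each: d_min = (z_{α} + z_β)·√(2/n).
z-sum = 2.054 + 0.842 = 2.896.
d_min = 2.896 × √(2/70) = 2.896 × 0.1690 = 0.490.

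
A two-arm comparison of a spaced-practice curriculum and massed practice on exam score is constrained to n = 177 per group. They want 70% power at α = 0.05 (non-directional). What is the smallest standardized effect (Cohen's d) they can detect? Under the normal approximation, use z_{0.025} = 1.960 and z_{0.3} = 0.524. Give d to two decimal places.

For two independent groups of n = 177 each: d_min = (z_{α/2} + z_β)·√(2/n).
z-sum = 1.960 + 0.524 = 2.484.
d_min = 2.484 × √(2/177) = 2.484 × 0.1063 = 0.264.

d_min ≈ 0.26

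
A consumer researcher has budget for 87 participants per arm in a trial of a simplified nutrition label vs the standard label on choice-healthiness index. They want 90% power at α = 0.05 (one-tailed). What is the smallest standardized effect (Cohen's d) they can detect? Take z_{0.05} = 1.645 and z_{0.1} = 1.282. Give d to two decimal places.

For two independent groups of n = 87 each: d_min = (z_{α} + z_β)·√(2/n).
z-sum = 1.645 + 1.282 = 2.927.
d_min = 2.927 × √(2/87) = 2.927 × 0.1516 = 0.444.

d_min ≈ 0.44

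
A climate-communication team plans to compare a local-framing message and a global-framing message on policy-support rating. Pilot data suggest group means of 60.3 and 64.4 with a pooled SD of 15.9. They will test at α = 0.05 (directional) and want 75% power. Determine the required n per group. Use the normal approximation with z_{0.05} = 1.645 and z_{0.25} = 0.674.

Cohen's d = |M₁ − M₂| / SD_pooled = |60.3 − 64.4| / 15.9 = 4.1 / 15.9 = 0.258.
For two independent groups with equal n: n = 2·((z_{α} + z_β) / d)².
z_{α} + z_β = 1.645 + 0.674 = 2.319.
n = 2 × (2.319 / 0.258)² = 2 × 8.988² = 2 × 80.79 = 161.6.
Round up to the next whole participant.

n = 162 per group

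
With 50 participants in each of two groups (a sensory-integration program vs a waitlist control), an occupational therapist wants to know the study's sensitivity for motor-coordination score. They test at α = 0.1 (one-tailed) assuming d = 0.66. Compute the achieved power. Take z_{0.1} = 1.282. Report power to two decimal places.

power ≈ 0.98

For two equal groups, power = Φ(d·√(n/2) − z_{α}).
d·√(n/2) = 0.66 × √(50/2) = 0.66 × 5.000 = 3.300.
z_β = 3.300 − 1.282 = 2.018.
Power = Φ(2.018) = 0.978.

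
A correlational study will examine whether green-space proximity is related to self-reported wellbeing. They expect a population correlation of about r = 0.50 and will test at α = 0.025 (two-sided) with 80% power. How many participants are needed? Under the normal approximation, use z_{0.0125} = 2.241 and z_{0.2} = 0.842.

n = 35

Fisher's z: C = ½·ln((1+r)/(1−r)) = ½·ln(3.0000) = 0.5493.
n = ((z_{α/2} + z_β)/C)² + 3.
(2.241 + 0.842) / 0.5493 = 3.083 / 0.5493 = 5.613.
n = 5.613² + 3 = 31.50 + 3 = 34.5.
Round up.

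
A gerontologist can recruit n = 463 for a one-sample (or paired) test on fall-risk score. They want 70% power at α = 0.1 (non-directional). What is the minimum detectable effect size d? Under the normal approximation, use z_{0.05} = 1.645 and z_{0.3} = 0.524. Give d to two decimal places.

For a single sample (or paired design) of n = 463: d_min = (z_{α/2} + z_β)/√n.
z-sum = 1.645 + 0.524 = 2.169.
d_min = 2.169 / √463 = 2.169 / 21.517 = 0.101.

d_min ≈ 0.10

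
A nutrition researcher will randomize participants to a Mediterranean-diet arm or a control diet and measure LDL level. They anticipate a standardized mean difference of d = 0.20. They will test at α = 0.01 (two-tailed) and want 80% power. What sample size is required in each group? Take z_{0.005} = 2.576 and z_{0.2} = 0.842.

For two independent groups with equal n: n = 2·((z_{α/2} + z_β) / d)².
z_{α/2} + z_β = 2.576 + 0.842 = 3.418.
n = 2 × (3.418 / 0.20)² = 2 × 17.090² = 2 × 292.07 = 584.1.
Round up to the next whole participant.

n = 585 per group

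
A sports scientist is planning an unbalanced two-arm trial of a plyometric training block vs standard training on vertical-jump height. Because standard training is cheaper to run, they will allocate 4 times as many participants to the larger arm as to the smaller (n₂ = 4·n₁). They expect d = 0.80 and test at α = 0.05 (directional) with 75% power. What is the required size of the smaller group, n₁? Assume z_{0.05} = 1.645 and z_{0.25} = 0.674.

With allocation ratio k = n₂/n₁ = 4, Var(x̄₁−x̄₂) = σ²(1/n₁ + 1/(k·n₁)) = σ²·(k+1)/(k·n₁).
So n₁ = (1 + 1/k)·((z_{α} + z_β)/d)² = 1.250 × (2.319/0.80)².
n₁ = 1.250 × 8.40 = 10.5.
Round up: n₁ = 11, giving n₂ = 4 × 11 = 44.

n₁ = 11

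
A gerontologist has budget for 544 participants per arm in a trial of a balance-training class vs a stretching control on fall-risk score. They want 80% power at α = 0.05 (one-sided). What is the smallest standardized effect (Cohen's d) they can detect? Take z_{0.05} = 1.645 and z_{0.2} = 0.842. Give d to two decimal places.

d_min ≈ 0.15

For two independent groups of n = 544 each: d_min = (z_{α} + z_β)·√(2/n).
z-sum = 1.645 + 0.842 = 2.487.
d_min = 2.487 × √(2/544) = 2.487 × 0.0606 = 0.151.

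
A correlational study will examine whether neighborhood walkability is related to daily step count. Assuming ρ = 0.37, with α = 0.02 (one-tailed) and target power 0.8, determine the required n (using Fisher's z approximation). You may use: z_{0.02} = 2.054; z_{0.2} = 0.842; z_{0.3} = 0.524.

n = 59

Fisher's z: C = ½·ln((1+r)/(1−r)) = ½·ln(2.1746) = 0.3884.
n = ((z_{α} + z_β)/C)² + 3.
(2.054 + 0.842) / 0.3884 = 2.896 / 0.3884 = 7.456.
n = 7.456² + 3 = 55.60 + 3 = 58.6.
Round up.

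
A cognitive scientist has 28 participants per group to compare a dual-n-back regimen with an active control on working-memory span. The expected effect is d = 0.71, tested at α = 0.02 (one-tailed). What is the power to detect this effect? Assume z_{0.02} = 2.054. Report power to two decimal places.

power ≈ 0.73

For two equal groups, power = Φ(d·√(n/2) − z_{α}).
d·√(n/2) = 0.71 × √(28/2) = 0.71 × 3.742 = 2.657.
z_β = 2.657 − 2.054 = 0.603.
Power = Φ(0.603) = 0.727.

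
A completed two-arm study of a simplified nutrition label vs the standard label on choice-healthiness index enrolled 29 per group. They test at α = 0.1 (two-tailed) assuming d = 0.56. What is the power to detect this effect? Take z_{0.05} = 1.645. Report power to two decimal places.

power ≈ 0.69

For two equal groups, power = Φ(d·√(n/2) − z_{α/2}).
d·√(n/2) = 0.56 × √(29/2) = 0.56 × 3.808 = 2.132.
z_β = 2.132 − 1.645 = 0.487.
Power = Φ(0.487) = 0.687.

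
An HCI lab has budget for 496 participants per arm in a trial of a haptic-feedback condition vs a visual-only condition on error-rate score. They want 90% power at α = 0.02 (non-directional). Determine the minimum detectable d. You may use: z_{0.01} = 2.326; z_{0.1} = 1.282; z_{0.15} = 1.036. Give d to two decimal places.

For two independent groups of n = 496 each: d_min = (z_{α/2} + z_β)·√(2/n).
z-sum = 2.326 + 1.282 = 3.608.
d_min = 3.608 × √(2/496) = 3.608 × 0.0635 = 0.229.

d_min ≈ 0.23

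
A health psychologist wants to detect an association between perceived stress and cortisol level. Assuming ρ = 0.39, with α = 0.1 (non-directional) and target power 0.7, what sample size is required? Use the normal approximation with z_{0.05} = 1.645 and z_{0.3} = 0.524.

n = 31

Fisher's z: C = ½·ln((1+r)/(1−r)) = ½·ln(2.2787) = 0.4118.
n = ((z_{α/2} + z_β)/C)² + 3.
(1.645 + 0.524) / 0.4118 = 2.169 / 0.4118 = 5.267.
n = 5.267² + 3 = 27.74 + 3 = 30.7.
Round up.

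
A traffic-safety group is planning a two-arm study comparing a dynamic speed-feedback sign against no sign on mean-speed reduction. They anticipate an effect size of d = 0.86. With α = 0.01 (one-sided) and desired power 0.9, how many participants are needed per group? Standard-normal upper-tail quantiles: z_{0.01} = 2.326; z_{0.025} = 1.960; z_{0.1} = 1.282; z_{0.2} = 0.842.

n = 36 per group

For two independent groups with equal n: n = 2·((z_{α} + z_β) / d)².
z_{α} + z_β = 2.326 + 1.282 = 3.608.
n = 2 × (3.608 / 0.86)² = 2 × 4.195² = 2 × 17.60 = 35.2.
Round up to the next whole participant.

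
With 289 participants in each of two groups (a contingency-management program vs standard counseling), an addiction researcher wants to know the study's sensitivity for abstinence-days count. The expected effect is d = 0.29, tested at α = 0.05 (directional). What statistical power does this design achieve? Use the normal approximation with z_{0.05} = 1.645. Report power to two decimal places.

power ≈ 0.97

For two equal groups, power = Φ(d·√(n/2) − z_{α}).
d·√(n/2) = 0.29 × √(289/2) = 0.29 × 12.021 = 3.486.
z_β = 3.486 − 1.645 = 1.841.
Power = Φ(1.841) = 0.967.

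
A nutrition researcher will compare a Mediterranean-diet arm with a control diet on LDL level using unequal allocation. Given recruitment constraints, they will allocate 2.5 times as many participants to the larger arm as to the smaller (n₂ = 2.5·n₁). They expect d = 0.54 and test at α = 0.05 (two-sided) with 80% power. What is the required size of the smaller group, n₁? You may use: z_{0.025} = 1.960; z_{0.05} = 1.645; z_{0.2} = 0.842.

With allocation ratio k = n₂/n₁ = 2.5, Var(x̄₁−x̄₂) = σ²(1/n₁ + 1/(k·n₁)) = σ²·(k+1)/(k·n₁).
So n₁ = (1 + 1/k)·((z_{α/2} + z_β)/d)² = 1.400 × (2.802/0.54)².
n₁ = 1.400 × 26.92 = 37.7.
Round up: n₁ = 38, giving n₂ = 2.5 × 38 = 95.

n₁ = 38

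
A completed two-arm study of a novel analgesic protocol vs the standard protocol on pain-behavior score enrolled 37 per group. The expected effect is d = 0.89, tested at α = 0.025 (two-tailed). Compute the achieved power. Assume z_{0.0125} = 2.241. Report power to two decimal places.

power ≈ 0.94

For two equal groups, power = Φ(d·√(n/2) − z_{α/2}).
d·√(n/2) = 0.89 × √(37/2) = 0.89 × 4.301 = 3.828.
z_β = 3.828 − 2.241 = 1.587.
Power = Φ(1.587) = 0.944.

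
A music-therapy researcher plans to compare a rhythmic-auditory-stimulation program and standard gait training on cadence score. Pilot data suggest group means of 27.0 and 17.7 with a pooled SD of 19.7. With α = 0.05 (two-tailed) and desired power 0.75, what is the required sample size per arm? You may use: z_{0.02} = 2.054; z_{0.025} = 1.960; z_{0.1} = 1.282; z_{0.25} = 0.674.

Cohen's d = |M₁ − M₂| / SD_pooled = |27.0 − 17.7| / 19.7 = 9.3 / 19.7 = 0.472.
For two independent groups with equal n: n = 2·((z_{α/2} + z_β) / d)².
z_{α/2} + z_β = 1.960 + 0.674 = 2.634.
n = 2 × (2.634 / 0.472)² = 2 × 5.581² = 2 × 31.14 = 62.3.
Round up to the next whole participant.

n = 63 per group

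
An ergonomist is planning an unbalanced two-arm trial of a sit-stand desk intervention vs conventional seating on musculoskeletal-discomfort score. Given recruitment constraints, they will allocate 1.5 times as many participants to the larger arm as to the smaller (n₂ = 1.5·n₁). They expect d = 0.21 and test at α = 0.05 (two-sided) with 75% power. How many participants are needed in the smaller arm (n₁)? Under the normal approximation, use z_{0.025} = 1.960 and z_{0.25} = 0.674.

n₁ = 263

With allocation ratio k = n₂/n₁ = 1.5, Var(x̄₁−x̄₂) = σ²(1/n₁ + 1/(k·n₁)) = σ²·(k+1)/(k·n₁).
So n₁ = (1 + 1/k)·((z_{α/2} + z_β)/d)² = 1.667 × (2.634/0.21)².
n₁ = 1.667 × 157.32 = 262.2.
Round up: n₁ = 263, giving n₂ = ⌈1.5 × 263⌉ = ⌈394.5⌉ = 395.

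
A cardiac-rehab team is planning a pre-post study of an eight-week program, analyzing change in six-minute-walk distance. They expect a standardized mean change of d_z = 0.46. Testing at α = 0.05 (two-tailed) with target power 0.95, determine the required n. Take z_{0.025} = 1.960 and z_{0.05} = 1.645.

For a paired (one-sample on differences) test: n = ((z_{α/2} + z_β) / d)².
z_{α/2} + z_β = 1.960 + 1.645 = 3.605.
n = (3.605 / 0.46)² = 7.837² = 61.42.
Round up.

n = 62 pairs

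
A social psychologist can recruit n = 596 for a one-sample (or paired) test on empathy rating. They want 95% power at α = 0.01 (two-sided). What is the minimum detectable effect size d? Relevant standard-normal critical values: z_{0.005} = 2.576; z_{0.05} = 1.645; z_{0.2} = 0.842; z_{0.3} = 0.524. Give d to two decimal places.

d_min ≈ 0.17

For a single sample (or paired design) of n = 596: d_min = (z_{α/2} + z_β)/√n.
z-sum = 2.576 + 1.645 = 4.221.
d_min = 4.221 / √596 = 4.221 / 24.413 = 0.173.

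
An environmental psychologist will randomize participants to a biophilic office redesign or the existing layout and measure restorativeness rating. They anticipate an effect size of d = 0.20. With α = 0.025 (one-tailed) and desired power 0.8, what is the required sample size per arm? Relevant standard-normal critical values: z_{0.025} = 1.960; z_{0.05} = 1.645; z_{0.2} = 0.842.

For two independent groups with equal n: n = 2·((z_{α} + z_β) / d)².
z_{α} + z_β = 1.960 + 0.842 = 2.802.
n = 2 × (2.802 / 0.20)² = 2 × 14.010² = 2 × 196.28 = 392.6.
Round up to the next whole participant.

n = 393 per group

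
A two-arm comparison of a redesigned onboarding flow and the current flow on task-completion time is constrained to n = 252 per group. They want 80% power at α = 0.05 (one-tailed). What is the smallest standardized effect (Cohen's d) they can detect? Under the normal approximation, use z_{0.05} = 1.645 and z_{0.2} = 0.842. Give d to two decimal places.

For two independent groups of n = 252 each: d_min = (z_{α} + z_β)·√(2/n).
z-sum = 1.645 + 0.842 = 2.487.
d_min = 2.487 × √(2/252) = 2.487 × 0.0891 = 0.222.

d_min ≈ 0.22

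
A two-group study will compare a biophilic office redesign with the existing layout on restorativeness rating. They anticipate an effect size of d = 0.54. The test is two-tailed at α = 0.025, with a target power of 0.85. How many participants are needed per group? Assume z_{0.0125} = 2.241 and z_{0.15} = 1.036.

n = 74 per group

For two independent groups with equal n: n = 2·((z_{α/2} + z_β) / d)².
z_{α/2} + z_β = 2.241 + 1.036 = 3.277.
n = 2 × (3.277 / 0.54)² = 2 × 6.069² = 2 × 36.83 = 73.7.
Round up to the next whole participant.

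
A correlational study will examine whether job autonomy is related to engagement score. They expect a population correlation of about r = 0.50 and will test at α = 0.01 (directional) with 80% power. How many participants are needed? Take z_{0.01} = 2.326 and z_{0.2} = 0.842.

Fisher's z: C = ½·ln((1+r)/(1−r)) = ½·ln(3.0000) = 0.5493.
n = ((z_{α} + z_β)/C)² + 3.
(2.326 + 0.842) / 0.5493 = 3.168 / 0.5493 = 5.767.
n = 5.767² + 3 = 33.26 + 3 = 36.3.
Round up.

n = 37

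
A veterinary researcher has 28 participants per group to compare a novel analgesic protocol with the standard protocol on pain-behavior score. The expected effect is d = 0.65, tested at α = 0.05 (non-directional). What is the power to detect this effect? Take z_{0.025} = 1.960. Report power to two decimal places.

power ≈ 0.68

For two equal groups, power = Φ(d·√(n/2) − z_{α/2}).
d·√(n/2) = 0.65 × √(28/2) = 0.65 × 3.742 = 2.432.
z_β = 2.432 − 1.960 = 0.472.
Power = Φ(0.472) = 0.682.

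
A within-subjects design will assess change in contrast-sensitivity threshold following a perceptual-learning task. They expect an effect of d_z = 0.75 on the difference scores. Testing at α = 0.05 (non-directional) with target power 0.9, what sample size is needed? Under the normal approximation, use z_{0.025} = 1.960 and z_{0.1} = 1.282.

For a paired (one-sample on differences) test: n = ((z_{α/2} + z_β) / d)².
z_{α/2} + z_β = 1.960 + 1.282 = 3.242.
n = (3.242 / 0.75)² = 4.323² = 18.69.
Round up.

n = 19 pairs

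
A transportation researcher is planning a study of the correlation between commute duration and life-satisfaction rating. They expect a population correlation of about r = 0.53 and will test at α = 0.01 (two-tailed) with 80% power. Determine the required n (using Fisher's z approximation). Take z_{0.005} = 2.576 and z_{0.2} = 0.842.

Fisher's z: C = ½·ln((1+r)/(1−r)) = ½·ln(3.2553) = 0.5901.
n = ((z_{α/2} + z_β)/C)² + 3.
(2.576 + 0.842) / 0.5901 = 3.418 / 0.5901 = 5.792.
n = 5.792² + 3 = 33.55 + 3 = 36.6.
Round up.

n = 37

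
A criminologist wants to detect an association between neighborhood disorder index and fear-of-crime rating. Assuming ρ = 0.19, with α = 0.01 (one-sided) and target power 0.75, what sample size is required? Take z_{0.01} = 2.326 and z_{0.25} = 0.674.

n = 247

Fisher's z: C = ½·ln((1+r)/(1−r)) = ½·ln(1.4691) = 0.1923.
n = ((z_{α} + z_β)/C)² + 3.
(2.326 + 0.674) / 0.1923 = 3.000 / 0.1923 = 15.601.
n = 15.601² + 3 = 243.38 + 3 = 246.4.
Round up.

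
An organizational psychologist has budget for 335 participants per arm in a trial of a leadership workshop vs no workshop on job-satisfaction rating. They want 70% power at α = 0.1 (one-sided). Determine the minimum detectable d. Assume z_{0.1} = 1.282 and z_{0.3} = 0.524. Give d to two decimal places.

d_min ≈ 0.14

For two independent groups of n = 335 each: d_min = (z_{α} + z_β)·√(2/n).
z-sum = 1.282 + 0.524 = 1.806.
d_min = 1.806 × √(2/335) = 1.806 × 0.0773 = 0.140.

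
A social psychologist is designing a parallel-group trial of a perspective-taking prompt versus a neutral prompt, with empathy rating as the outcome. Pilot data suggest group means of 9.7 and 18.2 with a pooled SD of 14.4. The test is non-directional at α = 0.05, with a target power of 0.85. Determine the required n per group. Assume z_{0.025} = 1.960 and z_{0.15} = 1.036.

n = 52 per group

Cohen's d = |M₁ − M₂| / SD_pooled = |9.7 − 18.2| / 14.4 = 8.5 / 14.4 = 0.590.
For two independent groups with equal n: n = 2·((z_{α/2} + z_β) / d)².
z_{α/2} + z_β = 1.960 + 1.036 = 2.996.
n = 2 × (2.996 / 0.590)² = 2 × 5.078² = 2 × 25.79 = 51.6.
Round up to the next whole participant.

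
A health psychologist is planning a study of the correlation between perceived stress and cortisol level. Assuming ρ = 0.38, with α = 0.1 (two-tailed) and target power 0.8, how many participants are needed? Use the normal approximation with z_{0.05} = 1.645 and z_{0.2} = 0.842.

Fisher's z: C = ½·ln((1+r)/(1−r)) = ½·ln(2.2258) = 0.4001.
n = ((z_{α/2} + z_β)/C)² + 3.
(1.645 + 0.842) / 0.4001 = 2.487 / 0.4001 = 6.216.
n = 6.216² + 3 = 38.64 + 3 = 41.6.
Round up.

n = 42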